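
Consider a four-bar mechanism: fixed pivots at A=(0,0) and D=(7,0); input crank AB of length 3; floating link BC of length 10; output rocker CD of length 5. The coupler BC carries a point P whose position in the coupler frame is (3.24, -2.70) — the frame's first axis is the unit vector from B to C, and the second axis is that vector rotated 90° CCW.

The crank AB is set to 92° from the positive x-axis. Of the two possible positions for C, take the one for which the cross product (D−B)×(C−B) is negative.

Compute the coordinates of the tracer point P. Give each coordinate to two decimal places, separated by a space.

-0.25 -1.22

A=(0,0), D=(7.00,0)
B = A + 3.00·(cos92°, sin92°) = (-0.1047, 2.9982)
|BD| = 7.7114
circle(B,10.00) ∩ circle(D,5.00): a=8.7186, h=4.8975
  candidates: C₊=(9.8321,4.1206) cross=37.767; C₋=(6.0238,-4.9038) cross=-37.767
  mode - wants cross < 0 → take C=(6.0238,-4.9038) (cross=-37.767)
ex = (C−B)/|BC| = (0.6129,-0.7902); ey = (0.7902,0.6129)
P = B + 3.24·ex + -2.70·ey = (-0.2526,-1.2168)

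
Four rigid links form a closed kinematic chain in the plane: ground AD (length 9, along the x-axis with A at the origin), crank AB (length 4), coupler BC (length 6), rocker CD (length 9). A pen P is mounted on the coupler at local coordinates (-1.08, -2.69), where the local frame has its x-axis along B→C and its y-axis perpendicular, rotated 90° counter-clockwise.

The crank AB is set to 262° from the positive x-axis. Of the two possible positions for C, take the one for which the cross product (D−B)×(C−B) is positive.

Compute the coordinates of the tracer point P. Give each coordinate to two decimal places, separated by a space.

1.97 -5.38

A=(0,0), D=(9.00,0)
B = A + 4.00·(cos262°, sin262°) = (-0.5567, -3.9611)
|BD| = 10.3451
circle(B,6.00) ∩ circle(D,9.00): a=2.9976, h=5.1975
  candidates: C₊=(0.2223,1.9881) cross=53.769; C₋=(4.2026,-7.6148) cross=-53.769
  mode + wants cross > 0 → take C=(0.2223,1.9881) (cross=53.769)
ex = (C−B)/|BC| = (0.1298,0.9915); ey = (-0.9915,0.1298)
P = B + -1.08·ex + -2.69·ey = (1.9703,-5.3812)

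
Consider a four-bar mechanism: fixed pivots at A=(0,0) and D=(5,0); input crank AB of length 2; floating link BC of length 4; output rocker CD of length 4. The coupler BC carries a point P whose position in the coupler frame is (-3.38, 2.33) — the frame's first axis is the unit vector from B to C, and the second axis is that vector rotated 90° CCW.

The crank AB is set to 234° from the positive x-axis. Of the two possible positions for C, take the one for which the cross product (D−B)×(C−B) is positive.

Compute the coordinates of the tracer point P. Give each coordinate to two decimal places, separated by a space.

-5.10 -2.83

A=(0,0), D=(5.00,0)
B = A + 2.00·(cos234°, sin234°) = (-1.1756, -1.6180)
|BD| = 6.3840
circle(B,4.00) ∩ circle(D,4.00): a=3.1920, h=2.4106
  candidates: C₊=(1.3012,1.5229) cross=15.389; C₋=(2.5232,-3.1409) cross=-15.389
  mode + wants cross > 0 → take C=(1.3012,1.5229) (cross=15.389)
ex = (C−B)/|BC| = (0.6192,0.7852); ey = (-0.7852,0.6192)
P = B + -3.38·ex + 2.33·ey = (-5.0981,-2.8294)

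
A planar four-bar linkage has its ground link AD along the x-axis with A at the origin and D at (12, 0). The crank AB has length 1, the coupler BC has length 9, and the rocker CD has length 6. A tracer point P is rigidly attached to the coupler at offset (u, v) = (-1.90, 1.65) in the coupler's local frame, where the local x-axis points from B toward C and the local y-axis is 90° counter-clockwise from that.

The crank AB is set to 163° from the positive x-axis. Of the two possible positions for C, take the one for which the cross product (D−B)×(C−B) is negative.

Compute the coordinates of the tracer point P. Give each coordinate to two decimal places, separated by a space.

A=(0,0), D=(12.00,0)
B = A + 1.00·(cos163°, sin163°) = (-0.9563, 0.2924)
|BD| = 12.9596
circle(B,9.00) ∩ circle(D,6.00): a=8.2160, h=3.6739
  candidates: C₊=(7.3405,3.7800) cross=47.613; C₋=(7.1747,-3.5660) cross=-47.613
  mode - wants cross < 0 → take C=(7.1747,-3.5660) (cross=-47.613)
ex = (C−B)/|BC| = (0.9034,-0.4287); ey = (0.4287,0.9034)
P = B + -1.90·ex + 1.65·ey = (-1.9655,2.5976)

-1.97 2.60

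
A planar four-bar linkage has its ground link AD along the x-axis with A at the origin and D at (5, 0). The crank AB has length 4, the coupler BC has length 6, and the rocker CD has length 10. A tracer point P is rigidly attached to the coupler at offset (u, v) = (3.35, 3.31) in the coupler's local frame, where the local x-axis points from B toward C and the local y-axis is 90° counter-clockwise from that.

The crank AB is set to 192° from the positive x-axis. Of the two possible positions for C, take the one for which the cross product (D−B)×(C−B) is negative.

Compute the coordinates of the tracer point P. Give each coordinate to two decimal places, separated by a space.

0.11 -3.28

A=(0,0), D=(5.00,0)
B = A + 4.00·(cos192°, sin192°) = (-3.9126, -0.8316)
|BD| = 8.9513
circle(B,6.00) ∩ circle(D,10.00): a=0.9008, h=5.9320
  candidates: C₊=(-3.5669,5.1584) cross=53.099; C₋=(-2.4646,-6.6543) cross=-53.099
  mode - wants cross < 0 → take C=(-2.4646,-6.6543) (cross=-53.099)
ex = (C−B)/|BC| = (0.2413,-0.9704); ey = (0.9704,0.2413)
P = B + 3.35·ex + 3.31·ey = (0.1080,-3.2838)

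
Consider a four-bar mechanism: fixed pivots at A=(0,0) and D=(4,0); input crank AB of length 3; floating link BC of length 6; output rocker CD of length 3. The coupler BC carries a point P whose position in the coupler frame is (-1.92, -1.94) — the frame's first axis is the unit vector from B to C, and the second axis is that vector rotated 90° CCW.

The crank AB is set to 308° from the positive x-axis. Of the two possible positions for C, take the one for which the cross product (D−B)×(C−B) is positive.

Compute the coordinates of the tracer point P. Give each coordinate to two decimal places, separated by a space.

2.65 -4.97

A=(0,0), D=(4.00,0)
B = A + 3.00·(cos308°, sin308°) = (1.8470, -2.3640)
|BD| = 3.1975
circle(B,6.00) ∩ circle(D,3.00): a=5.8208, h=1.4555
  candidates: C₊=(4.6902,2.9195) cross=4.654; C₋=(6.8424,0.9594) cross=-4.654
  mode + wants cross > 0 → take C=(4.6902,2.9195) (cross=4.654)
ex = (C−B)/|BC| = (0.4739,0.8806); ey = (-0.8806,0.4739)
P = B + -1.92·ex + -1.94·ey = (2.6455,-4.9741)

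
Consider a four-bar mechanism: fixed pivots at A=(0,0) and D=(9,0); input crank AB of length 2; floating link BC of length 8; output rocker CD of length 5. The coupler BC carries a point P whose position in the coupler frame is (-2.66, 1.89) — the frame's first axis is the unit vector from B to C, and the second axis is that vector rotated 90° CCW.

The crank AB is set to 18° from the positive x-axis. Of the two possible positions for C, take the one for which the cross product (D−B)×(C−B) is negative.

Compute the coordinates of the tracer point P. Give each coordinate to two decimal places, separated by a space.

A=(0,0), D=(9.00,0)
B = A + 2.00·(cos18°, sin18°) = (1.9021, 0.6180)
|BD| = 7.1247
circle(B,8.00) ∩ circle(D,5.00): a=6.2993, h=4.9314
  candidates: C₊=(8.6055,4.9844) cross=35.135; C₋=(7.7499,-4.8412) cross=-35.135
  mode - wants cross < 0 → take C=(7.7499,-4.8412) (cross=-35.135)
ex = (C−B)/|BC| = (0.7310,-0.6824); ey = (0.6824,0.7310)
P = B + -2.66·ex + 1.89·ey = (1.2475,3.8148)

1.25 3.81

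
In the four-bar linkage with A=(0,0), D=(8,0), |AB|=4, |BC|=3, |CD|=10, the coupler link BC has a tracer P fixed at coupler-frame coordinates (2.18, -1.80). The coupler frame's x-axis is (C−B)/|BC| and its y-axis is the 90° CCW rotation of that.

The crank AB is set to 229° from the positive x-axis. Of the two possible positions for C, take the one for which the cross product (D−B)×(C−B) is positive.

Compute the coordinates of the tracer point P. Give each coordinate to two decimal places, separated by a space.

A=(0,0), D=(8.00,0)
B = A + 4.00·(cos229°, sin229°) = (-2.6242, -3.0188)
|BD| = 11.0448
circle(B,3.00) ∩ circle(D,10.00): a=1.4028, h=2.6518
  candidates: C₊=(-1.9996,-0.0846) cross=29.289; C₋=(-0.5500,-5.1862) cross=-29.289
  mode + wants cross > 0 → take C=(-1.9996,-0.0846) (cross=29.289)
ex = (C−B)/|BC| = (0.2082,0.9781); ey = (-0.9781,0.2082)
P = B + 2.18·ex + -1.80·ey = (-0.4098,-1.2614)

-0.41 -1.26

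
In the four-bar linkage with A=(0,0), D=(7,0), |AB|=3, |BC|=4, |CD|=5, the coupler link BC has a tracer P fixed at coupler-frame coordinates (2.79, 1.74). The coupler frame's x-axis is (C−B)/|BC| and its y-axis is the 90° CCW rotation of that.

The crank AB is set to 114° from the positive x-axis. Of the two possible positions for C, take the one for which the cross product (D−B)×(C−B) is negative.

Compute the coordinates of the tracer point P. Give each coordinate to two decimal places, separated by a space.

A=(0,0), D=(7.00,0)
B = A + 3.00·(cos114°, sin114°) = (-1.2202, 2.7406)
|BD| = 8.6650
circle(B,4.00) ∩ circle(D,5.00): a=3.8132, h=1.2081
  candidates: C₊=(2.7793,2.6807) cross=10.468; C₋=(2.0151,0.3885) cross=-10.468
  mode - wants cross < 0 → take C=(2.0151,0.3885) (cross=-10.468)
ex = (C−B)/|BC| = (0.8088,-0.5880); ey = (0.5880,0.8088)
P = B + 2.79·ex + 1.74·ey = (2.0596,2.5074)

2.06 2.51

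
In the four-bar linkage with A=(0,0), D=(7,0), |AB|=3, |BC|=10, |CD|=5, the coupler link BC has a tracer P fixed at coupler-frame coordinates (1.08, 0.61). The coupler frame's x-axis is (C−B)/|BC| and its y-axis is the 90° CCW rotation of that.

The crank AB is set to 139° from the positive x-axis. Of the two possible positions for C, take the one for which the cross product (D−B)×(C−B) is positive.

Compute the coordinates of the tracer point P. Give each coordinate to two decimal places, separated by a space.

A=(0,0), D=(7.00,0)
B = A + 3.00·(cos139°, sin139°) = (-2.2641, 1.9682)
|BD| = 9.4709
circle(B,10.00) ∩ circle(D,5.00): a=8.6949, h=4.9394
  candidates: C₊=(7.2675,4.9928) cross=46.781; C₋=(5.2145,-4.6703) cross=-46.781
  mode + wants cross > 0 → take C=(7.2675,4.9928) (cross=46.781)
ex = (C−B)/|BC| = (0.9532,0.3025); ey = (-0.3025,0.9532)
P = B + 1.08·ex + 0.61·ey = (-1.4192,2.8763)

-1.42 2.88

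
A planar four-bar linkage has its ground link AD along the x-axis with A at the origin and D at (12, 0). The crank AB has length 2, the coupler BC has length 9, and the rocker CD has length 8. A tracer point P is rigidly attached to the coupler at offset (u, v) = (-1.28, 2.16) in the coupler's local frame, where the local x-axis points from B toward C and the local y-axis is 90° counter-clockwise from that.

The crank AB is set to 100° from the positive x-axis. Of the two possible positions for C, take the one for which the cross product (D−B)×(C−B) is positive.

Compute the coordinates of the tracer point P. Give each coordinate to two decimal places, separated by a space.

-2.55 3.18

A=(0,0), D=(12.00,0)
B = A + 2.00·(cos100°, sin100°) = (-0.3473, 1.9696)
|BD| = 12.5034
circle(B,9.00) ∩ circle(D,8.00): a=6.9315, h=5.7406
  candidates: C₊=(7.4020,6.5466) cross=71.777; C₋=(5.5934,-4.7912) cross=-71.777
  mode + wants cross > 0 → take C=(7.4020,6.5466) (cross=71.777)
ex = (C−B)/|BC| = (0.8610,0.5086); ey = (-0.5086,0.8610)
P = B + -1.28·ex + 2.16·ey = (-2.5479,3.1785)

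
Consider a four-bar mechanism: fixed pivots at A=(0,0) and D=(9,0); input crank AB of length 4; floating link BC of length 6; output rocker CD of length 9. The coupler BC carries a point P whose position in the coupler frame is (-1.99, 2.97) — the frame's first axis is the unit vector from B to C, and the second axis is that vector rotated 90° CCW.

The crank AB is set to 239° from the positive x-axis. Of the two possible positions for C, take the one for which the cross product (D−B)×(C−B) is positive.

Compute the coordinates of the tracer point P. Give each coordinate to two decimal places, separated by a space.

-5.57 -4.12

A=(0,0), D=(9.00,0)
B = A + 4.00·(cos239°, sin239°) = (-2.0602, -3.4287)
|BD| = 11.5794
circle(B,6.00) ∩ circle(D,9.00): a=3.8466, h=4.6047
  candidates: C₊=(0.2505,2.1086) cross=53.320; C₋=(2.9774,-6.6879) cross=-53.320
  mode + wants cross > 0 → take C=(0.2505,2.1086) (cross=53.320)
ex = (C−B)/|BC| = (0.3851,0.9229); ey = (-0.9229,0.3851)
P = B + -1.99·ex + 2.97·ey = (-5.5674,-4.1214)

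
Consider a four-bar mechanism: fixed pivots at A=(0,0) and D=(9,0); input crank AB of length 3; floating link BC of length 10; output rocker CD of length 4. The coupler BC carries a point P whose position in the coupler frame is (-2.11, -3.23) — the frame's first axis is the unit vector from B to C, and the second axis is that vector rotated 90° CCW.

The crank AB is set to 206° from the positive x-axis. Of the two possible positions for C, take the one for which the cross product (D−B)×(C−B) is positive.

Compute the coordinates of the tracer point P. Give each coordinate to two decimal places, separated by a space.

-3.21 -5.14

A=(0,0), D=(9.00,0)
B = A + 3.00·(cos206°, sin206°) = (-2.6964, -1.3151)
|BD| = 11.7701
circle(B,10.00) ∩ circle(D,4.00): a=9.4534, h=3.2608
  candidates: C₊=(6.3335,2.9816) cross=38.380; C₋=(7.0622,-3.4993) cross=-38.380
  mode + wants cross > 0 → take C=(6.3335,2.9816) (cross=38.380)
ex = (C−B)/|BC| = (0.9030,0.4297); ey = (-0.4297,0.9030)
P = B + -2.11·ex + -3.23·ey = (-3.2139,-5.1384)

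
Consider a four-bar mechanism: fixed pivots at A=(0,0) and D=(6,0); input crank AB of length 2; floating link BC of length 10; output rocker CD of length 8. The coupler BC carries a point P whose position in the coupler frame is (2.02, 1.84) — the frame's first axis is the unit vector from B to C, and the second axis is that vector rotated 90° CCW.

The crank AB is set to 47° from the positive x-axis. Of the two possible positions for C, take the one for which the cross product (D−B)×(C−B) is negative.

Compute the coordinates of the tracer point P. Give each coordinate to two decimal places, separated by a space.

3.79 0.21

A=(0,0), D=(6.00,0)
B = A + 2.00·(cos47°, sin47°) = (1.3640, 1.4627)
|BD| = 4.8613
circle(B,10.00) ∩ circle(D,8.00): a=6.1334, h=7.8982
  candidates: C₊=(9.5896,7.1494) cross=38.395; C₋=(4.8367,-7.9150) cross=-38.395
  mode - wants cross < 0 → take C=(4.8367,-7.9150) (cross=-38.395)
ex = (C−B)/|BC| = (0.3473,-0.9378); ey = (0.9378,0.3473)
P = B + 2.02·ex + 1.84·ey = (3.7910,0.2074)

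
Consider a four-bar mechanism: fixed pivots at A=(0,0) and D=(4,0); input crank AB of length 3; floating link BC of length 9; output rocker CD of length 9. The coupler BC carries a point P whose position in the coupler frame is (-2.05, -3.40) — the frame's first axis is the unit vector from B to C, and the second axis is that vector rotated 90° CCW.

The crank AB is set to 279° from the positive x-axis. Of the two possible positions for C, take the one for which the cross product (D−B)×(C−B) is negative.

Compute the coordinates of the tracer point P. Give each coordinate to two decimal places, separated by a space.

-3.16 -4.56

A=(0,0), D=(4.00,0)
B = A + 3.00·(cos279°, sin279°) = (0.4693, -2.9631)
|BD| = 4.6093
circle(B,9.00) ∩ circle(D,9.00): a=2.3046, h=8.6999
  candidates: C₊=(-3.3581,5.1826) cross=40.100; C₋=(7.8274,-8.1456) cross=-40.100
  mode - wants cross < 0 → take C=(7.8274,-8.1456) (cross=-40.100)
ex = (C−B)/|BC| = (0.8176,-0.5758); ey = (0.5758,0.8176)
P = B + -2.05·ex + -3.40·ey = (-3.1646,-4.5623)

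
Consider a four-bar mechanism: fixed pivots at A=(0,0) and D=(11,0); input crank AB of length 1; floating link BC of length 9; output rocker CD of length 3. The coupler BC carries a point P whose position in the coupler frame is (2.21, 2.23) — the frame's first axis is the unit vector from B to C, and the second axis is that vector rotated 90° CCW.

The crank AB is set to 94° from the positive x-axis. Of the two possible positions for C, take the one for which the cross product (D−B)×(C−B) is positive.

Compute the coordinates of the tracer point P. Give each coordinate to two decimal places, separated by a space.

1.85 3.48

A=(0,0), D=(11.00,0)
B = A + 1.00·(cos94°, sin94°) = (-0.0698, 0.9976)
|BD| = 11.1146
circle(B,9.00) ∩ circle(D,3.00): a=8.7963, h=1.9040
  candidates: C₊=(8.8619,2.1044) cross=21.163; C₋=(8.5201,-1.6883) cross=-21.163
  mode + wants cross > 0 → take C=(8.8619,2.1044) (cross=21.163)
ex = (C−B)/|BC| = (0.9924,0.1230); ey = (-0.1230,0.9924)
P = B + 2.21·ex + 2.23·ey = (1.8492,3.4824)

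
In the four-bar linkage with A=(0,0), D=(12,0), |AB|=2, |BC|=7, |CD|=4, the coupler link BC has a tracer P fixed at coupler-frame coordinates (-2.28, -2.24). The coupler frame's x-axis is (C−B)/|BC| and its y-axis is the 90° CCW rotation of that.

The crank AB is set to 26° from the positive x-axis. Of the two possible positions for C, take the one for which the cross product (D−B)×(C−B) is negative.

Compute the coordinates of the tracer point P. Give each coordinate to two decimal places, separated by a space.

-1.13 -0.41

A=(0,0), D=(12.00,0)
B = A + 2.00·(cos26°, sin26°) = (1.7976, 0.8767)
|BD| = 10.2400
circle(B,7.00) ∩ circle(D,4.00): a=6.7313, h=1.9207
  candidates: C₊=(8.6687,2.2141) cross=19.668; C₋=(8.3398,-1.6133) cross=-19.668
  mode - wants cross < 0 → take C=(8.3398,-1.6133) (cross=-19.668)
ex = (C−B)/|BC| = (0.9346,-0.3557); ey = (0.3557,0.9346)
P = B + -2.28·ex + -2.24·ey = (-1.1301,-0.4057)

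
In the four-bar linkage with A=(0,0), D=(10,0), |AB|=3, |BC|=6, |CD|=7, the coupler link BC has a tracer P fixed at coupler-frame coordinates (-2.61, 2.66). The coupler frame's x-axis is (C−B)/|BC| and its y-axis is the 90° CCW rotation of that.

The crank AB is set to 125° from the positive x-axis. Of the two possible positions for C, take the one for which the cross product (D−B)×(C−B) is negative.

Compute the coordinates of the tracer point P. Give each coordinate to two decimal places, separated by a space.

A=(0,0), D=(10.00,0)
B = A + 3.00·(cos125°, sin125°) = (-1.7207, 2.4575)
|BD| = 11.9756
circle(B,6.00) ∩ circle(D,7.00): a=5.4450, h=2.5203
  candidates: C₊=(4.1256,3.8067) cross=30.182; C₋=(3.0912,-1.1265) cross=-30.182
  mode - wants cross < 0 → take C=(3.0912,-1.1265) (cross=-30.182)
ex = (C−B)/|BC| = (0.8020,-0.5973); ey = (0.5973,0.8020)
P = B + -2.61·ex + 2.66·ey = (-2.2250,6.1498)

-2.23 6.15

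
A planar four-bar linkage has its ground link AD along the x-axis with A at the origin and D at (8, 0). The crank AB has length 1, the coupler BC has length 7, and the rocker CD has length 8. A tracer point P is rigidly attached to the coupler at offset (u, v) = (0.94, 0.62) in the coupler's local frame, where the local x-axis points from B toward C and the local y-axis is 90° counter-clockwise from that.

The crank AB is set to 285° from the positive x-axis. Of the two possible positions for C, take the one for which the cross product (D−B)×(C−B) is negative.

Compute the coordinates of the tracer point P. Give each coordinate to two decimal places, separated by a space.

A=(0,0), D=(8.00,0)
B = A + 1.00·(cos285°, sin285°) = (0.2588, -0.9659)
|BD| = 7.8012
circle(B,7.00) ∩ circle(D,8.00): a=2.9392, h=6.3530
  candidates: C₊=(2.3888,5.7021) cross=49.561; C₋=(3.9620,-6.9061) cross=-49.561
  mode - wants cross < 0 → take C=(3.9620,-6.9061) (cross=-49.561)
ex = (C−B)/|BC| = (0.5290,-0.8486); ey = (0.8486,0.5290)
P = B + 0.94·ex + 0.62·ey = (1.2822,-1.4356)

1.28 -1.44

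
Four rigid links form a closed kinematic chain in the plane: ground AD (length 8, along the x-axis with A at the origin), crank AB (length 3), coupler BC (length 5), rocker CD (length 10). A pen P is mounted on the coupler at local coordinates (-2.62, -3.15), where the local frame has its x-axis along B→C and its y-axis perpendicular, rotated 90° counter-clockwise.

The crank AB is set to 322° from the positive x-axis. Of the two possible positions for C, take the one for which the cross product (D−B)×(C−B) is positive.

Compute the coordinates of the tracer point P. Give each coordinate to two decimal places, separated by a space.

6.20 -0.41

A=(0,0), D=(8.00,0)
B = A + 3.00·(cos322°, sin322°) = (2.3640, -1.8470)
|BD| = 5.9309
circle(B,5.00) ∩ circle(D,10.00): a=-3.3574, h=3.7051
  candidates: C₊=(-1.9802,0.6284) cross=21.975; C₋=(0.3274,-6.4134) cross=-21.975
  mode + wants cross > 0 → take C=(-1.9802,0.6284) (cross=21.975)
ex = (C−B)/|BC| = (-0.8689,0.4951); ey = (-0.4951,-0.8689)
P = B + -2.62·ex + -3.15·ey = (6.1999,-0.4072)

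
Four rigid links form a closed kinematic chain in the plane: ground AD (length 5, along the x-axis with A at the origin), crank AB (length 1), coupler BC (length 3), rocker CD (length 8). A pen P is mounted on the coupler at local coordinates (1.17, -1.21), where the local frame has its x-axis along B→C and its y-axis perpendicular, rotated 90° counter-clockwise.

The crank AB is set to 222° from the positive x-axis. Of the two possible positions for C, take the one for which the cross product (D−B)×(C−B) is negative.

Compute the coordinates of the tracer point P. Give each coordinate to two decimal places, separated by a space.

A=(0,0), D=(5.00,0)
B = A + 1.00·(cos222°, sin222°) = (-0.7431, -0.6691)
|BD| = 5.7820
circle(B,3.00) ∩ circle(D,8.00): a=-1.8651, h=2.3497
  candidates: C₊=(-2.8677,1.4490) cross=13.586; C₋=(-2.3238,-3.2189) cross=-13.586
  mode - wants cross < 0 → take C=(-2.3238,-3.2189) (cross=-13.586)
ex = (C−B)/|BC| = (-0.5269,-0.8499); ey = (0.8499,-0.5269)
P = B + 1.17·ex + -1.21·ey = (-2.3880,-1.0260)

-2.39 -1.03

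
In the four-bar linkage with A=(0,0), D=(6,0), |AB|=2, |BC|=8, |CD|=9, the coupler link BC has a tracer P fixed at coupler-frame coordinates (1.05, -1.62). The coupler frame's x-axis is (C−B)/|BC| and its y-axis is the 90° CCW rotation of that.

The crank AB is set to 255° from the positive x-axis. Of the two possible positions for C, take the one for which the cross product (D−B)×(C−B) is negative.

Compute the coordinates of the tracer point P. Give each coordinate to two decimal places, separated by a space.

A=(0,0), D=(6.00,0)
B = A + 2.00·(cos255°, sin255°) = (-0.5176, -1.9319)
|BD| = 6.7979
circle(B,8.00) ∩ circle(D,9.00): a=2.1486, h=7.7061
  candidates: C₊=(-0.6476,6.0671) cross=52.385; C₋=(3.7323,-8.7096) cross=-52.385
  mode - wants cross < 0 → take C=(3.7323,-8.7096) (cross=-52.385)
ex = (C−B)/|BC| = (0.5312,-0.8472); ey = (0.8472,0.5312)
P = B + 1.05·ex + -1.62·ey = (-1.3323,-3.6820)

-1.33 -3.68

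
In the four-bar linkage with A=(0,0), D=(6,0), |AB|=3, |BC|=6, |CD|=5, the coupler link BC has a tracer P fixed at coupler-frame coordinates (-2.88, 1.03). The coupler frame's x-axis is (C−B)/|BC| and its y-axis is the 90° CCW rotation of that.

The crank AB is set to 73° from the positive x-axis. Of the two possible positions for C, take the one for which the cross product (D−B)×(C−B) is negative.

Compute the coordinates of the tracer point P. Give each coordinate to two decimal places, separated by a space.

A=(0,0), D=(6.00,0)
B = A + 3.00·(cos73°, sin73°) = (0.8771, 2.8689)
|BD| = 5.8715
circle(B,6.00) ∩ circle(D,5.00): a=3.8725, h=4.5830
  candidates: C₊=(6.4952,4.9754) cross=26.909; C₋=(2.0165,-3.0219) cross=-26.909
  mode - wants cross < 0 → take C=(2.0165,-3.0219) (cross=-26.909)
ex = (C−B)/|BC| = (0.1899,-0.9818); ey = (0.9818,0.1899)
P = B + -2.88·ex + 1.03·ey = (1.3415,5.8921)

1.34 5.89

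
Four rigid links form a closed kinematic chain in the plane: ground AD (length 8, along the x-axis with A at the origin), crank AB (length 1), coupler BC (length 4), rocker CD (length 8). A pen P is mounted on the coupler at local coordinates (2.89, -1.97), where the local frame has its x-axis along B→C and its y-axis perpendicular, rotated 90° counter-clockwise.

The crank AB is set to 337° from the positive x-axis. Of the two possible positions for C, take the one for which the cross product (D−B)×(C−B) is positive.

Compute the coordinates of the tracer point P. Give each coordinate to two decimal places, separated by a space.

2.85 2.53

A=(0,0), D=(8.00,0)
B = A + 1.00·(cos337°, sin337°) = (0.9205, -0.3907)
|BD| = 7.0903
circle(B,4.00) ∩ circle(D,8.00): a=0.1602, h=3.9968
  candidates: C₊=(0.8602,3.6088) cross=28.338; C₋=(1.3007,-4.3726) cross=-28.338
  mode + wants cross > 0 → take C=(0.8602,3.6088) (cross=28.338)
ex = (C−B)/|BC| = (-0.0151,0.9999); ey = (-0.9999,-0.0151)
P = B + 2.89·ex + -1.97·ey = (2.8467,2.5286)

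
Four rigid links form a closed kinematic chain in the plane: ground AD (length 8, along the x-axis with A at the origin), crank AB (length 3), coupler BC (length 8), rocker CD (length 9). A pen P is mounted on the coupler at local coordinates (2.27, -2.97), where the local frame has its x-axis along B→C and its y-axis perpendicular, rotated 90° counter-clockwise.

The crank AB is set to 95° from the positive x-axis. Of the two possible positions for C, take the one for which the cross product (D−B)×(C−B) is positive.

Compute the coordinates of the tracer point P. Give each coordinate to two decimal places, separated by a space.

3.44 2.48

A=(0,0), D=(8.00,0)
B = A + 3.00·(cos95°, sin95°) = (-0.2615, 2.9886)
|BD| = 8.7854
circle(B,8.00) ∩ circle(D,9.00): a=3.4252, h=7.2297
  candidates: C₊=(5.4188,8.6219) cross=63.516; C₋=(0.5001,-4.9751) cross=-63.516
  mode + wants cross > 0 → take C=(5.4188,8.6219) (cross=63.516)
ex = (C−B)/|BC| = (0.7100,0.7042); ey = (-0.7042,0.7100)
P = B + 2.27·ex + -2.97·ey = (3.4417,2.4782)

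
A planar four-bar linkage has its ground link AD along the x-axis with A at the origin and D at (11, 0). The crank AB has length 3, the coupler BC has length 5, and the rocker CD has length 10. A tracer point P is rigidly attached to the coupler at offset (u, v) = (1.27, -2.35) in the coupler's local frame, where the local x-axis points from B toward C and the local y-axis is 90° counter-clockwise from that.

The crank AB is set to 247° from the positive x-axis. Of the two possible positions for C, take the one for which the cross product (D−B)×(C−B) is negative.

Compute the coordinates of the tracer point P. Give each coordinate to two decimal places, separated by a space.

-1.57 -5.40

A=(0,0), D=(11.00,0)
B = A + 3.00·(cos247°, sin247°) = (-1.1722, -2.7615)
|BD| = 12.4815
circle(B,5.00) ∩ circle(D,10.00): a=3.2363, h=3.8113
  candidates: C₊=(1.1407,1.6714) cross=47.571; C₋=(2.8272,-5.7624) cross=-47.571
  mode - wants cross < 0 → take C=(2.8272,-5.7624) (cross=-47.571)
ex = (C−B)/|BC| = (0.7999,-0.6002); ey = (0.6002,0.7999)
P = B + 1.27·ex + -2.35·ey = (-1.5668,-5.4034)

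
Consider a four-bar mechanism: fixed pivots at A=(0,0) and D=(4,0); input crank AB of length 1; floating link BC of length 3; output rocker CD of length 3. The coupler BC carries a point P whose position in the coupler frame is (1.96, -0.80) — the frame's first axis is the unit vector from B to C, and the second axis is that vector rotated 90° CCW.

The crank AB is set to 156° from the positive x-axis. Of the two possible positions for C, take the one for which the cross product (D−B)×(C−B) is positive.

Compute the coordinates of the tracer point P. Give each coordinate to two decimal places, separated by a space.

1.18 0.69

A=(0,0), D=(4.00,0)
B = A + 1.00·(cos156°, sin156°) = (-0.9135, 0.4067)
|BD| = 4.9304
circle(B,3.00) ∩ circle(D,3.00): a=2.4652, h=1.7097
  candidates: C₊=(1.6843,1.9072) cross=8.429; C₋=(1.4022,-1.5005) cross=-8.429
  mode + wants cross > 0 → take C=(1.6843,1.9072) (cross=8.429)
ex = (C−B)/|BC| = (0.8659,0.5002); ey = (-0.5002,0.8659)
P = B + 1.96·ex + -0.80·ey = (1.1838,0.6943)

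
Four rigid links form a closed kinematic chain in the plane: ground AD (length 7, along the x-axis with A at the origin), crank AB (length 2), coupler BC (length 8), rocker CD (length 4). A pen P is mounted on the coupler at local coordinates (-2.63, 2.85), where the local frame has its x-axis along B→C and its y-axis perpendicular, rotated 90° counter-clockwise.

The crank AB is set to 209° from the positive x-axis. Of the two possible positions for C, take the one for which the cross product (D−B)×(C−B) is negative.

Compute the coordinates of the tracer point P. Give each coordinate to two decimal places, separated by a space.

-3.20 2.63

A=(0,0), D=(7.00,0)
B = A + 2.00·(cos209°, sin209°) = (-1.7492, -0.9696)
|BD| = 8.8028
circle(B,8.00) ∩ circle(D,4.00): a=7.1278, h=3.6324
  candidates: C₊=(4.9351,3.4258) cross=31.975; C₋=(5.7353,-3.7948) cross=-31.975
  mode - wants cross < 0 → take C=(5.7353,-3.7948) (cross=-31.975)
ex = (C−B)/|BC| = (0.9356,-0.3531); ey = (0.3531,0.9356)
P = B + -2.63·ex + 2.85·ey = (-3.2033,2.6255)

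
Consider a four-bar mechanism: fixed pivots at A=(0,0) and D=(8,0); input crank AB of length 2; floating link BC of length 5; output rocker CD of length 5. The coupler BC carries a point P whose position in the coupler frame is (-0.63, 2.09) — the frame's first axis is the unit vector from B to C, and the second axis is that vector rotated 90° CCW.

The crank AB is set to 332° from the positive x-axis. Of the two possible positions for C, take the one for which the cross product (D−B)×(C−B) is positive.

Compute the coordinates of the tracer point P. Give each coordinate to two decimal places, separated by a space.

A=(0,0), D=(8.00,0)
B = A + 2.00·(cos332°, sin332°) = (1.7659, -0.9389)
|BD| = 6.3044
circle(B,5.00) ∩ circle(D,5.00): a=3.1522, h=3.8812
  candidates: C₊=(4.3049,3.3684) cross=24.469; C₋=(5.4610,-4.3074) cross=-24.469
  mode + wants cross > 0 → take C=(4.3049,3.3684) (cross=24.469)
ex = (C−B)/|BC| = (0.5078,0.8615); ey = (-0.8615,0.5078)
P = B + -0.63·ex + 2.09·ey = (-0.3545,-0.4204)

-0.35 -0.42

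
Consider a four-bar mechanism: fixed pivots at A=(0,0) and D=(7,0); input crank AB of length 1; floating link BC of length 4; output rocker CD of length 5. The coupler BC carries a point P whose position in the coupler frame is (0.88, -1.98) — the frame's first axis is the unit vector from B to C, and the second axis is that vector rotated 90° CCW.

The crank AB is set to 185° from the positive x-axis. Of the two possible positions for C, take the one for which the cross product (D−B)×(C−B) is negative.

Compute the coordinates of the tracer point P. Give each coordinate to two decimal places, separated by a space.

A=(0,0), D=(7.00,0)
B = A + 1.00·(cos185°, sin185°) = (-0.9962, -0.0872)
|BD| = 7.9967
circle(B,4.00) ∩ circle(D,5.00): a=3.4356, h=2.0486
  candidates: C₊=(2.4169,1.9987) cross=16.382; C₋=(2.4615,-2.0982) cross=-16.382
  mode - wants cross < 0 → take C=(2.4615,-2.0982) (cross=-16.382)
ex = (C−B)/|BC| = (0.8644,-0.5028); ey = (0.5028,0.8644)
P = B + 0.88·ex + -1.98·ey = (-1.2309,-2.2412)

-1.23 -2.24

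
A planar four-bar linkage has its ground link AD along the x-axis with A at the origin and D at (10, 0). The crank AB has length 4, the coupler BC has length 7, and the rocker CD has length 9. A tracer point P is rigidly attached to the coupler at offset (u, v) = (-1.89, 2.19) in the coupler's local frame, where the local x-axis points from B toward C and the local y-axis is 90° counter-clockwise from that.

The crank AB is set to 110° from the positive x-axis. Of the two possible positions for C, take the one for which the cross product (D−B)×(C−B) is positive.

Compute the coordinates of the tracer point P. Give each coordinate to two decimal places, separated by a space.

-4.10 4.71

A=(0,0), D=(10.00,0)
B = A + 4.00·(cos110°, sin110°) = (-1.3681, 3.7588)
|BD| = 11.9734
circle(B,7.00) ∩ circle(D,9.00): a=4.6504, h=5.2320
  candidates: C₊=(4.6897,7.2664) cross=62.645; C₋=(1.4047,-2.6686) cross=-62.645
  mode + wants cross > 0 → take C=(4.6897,7.2664) (cross=62.645)
ex = (C−B)/|BC| = (0.8654,0.5011); ey = (-0.5011,0.8654)
P = B + -1.89·ex + 2.19·ey = (-4.1011,4.7069)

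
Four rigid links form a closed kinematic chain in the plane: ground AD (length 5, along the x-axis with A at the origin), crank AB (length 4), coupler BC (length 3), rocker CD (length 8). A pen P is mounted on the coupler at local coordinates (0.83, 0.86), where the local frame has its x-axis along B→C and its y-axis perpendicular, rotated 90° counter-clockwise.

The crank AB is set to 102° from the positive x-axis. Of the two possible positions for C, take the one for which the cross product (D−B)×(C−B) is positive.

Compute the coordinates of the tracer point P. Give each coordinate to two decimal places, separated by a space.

-1.24 5.04

A=(0,0), D=(5.00,0)
B = A + 4.00·(cos102°, sin102°) = (-0.8316, 3.9126)
|BD| = 7.0226
circle(B,3.00) ∩ circle(D,8.00): a=-0.4047, h=2.9726
  candidates: C₊=(0.4885,6.6065) cross=20.875; C₋=(-2.8238,1.6696) cross=-20.875
  mode + wants cross > 0 → take C=(0.4885,6.6065) (cross=20.875)
ex = (C−B)/|BC| = (0.4400,0.8980); ey = (-0.8980,0.4400)
P = B + 0.83·ex + 0.86·ey = (-1.2387,5.0363)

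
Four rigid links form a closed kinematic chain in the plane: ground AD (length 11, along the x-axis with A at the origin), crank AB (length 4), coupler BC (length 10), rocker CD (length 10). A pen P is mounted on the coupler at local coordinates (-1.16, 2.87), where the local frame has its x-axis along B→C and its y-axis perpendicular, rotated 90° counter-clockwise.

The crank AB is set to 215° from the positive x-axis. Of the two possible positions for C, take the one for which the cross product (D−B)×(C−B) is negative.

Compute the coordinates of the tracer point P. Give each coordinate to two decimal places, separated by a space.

-2.60 0.73

A=(0,0), D=(11.00,0)
B = A + 4.00·(cos215°, sin215°) = (-3.2766, -2.2943)
|BD| = 14.4598
circle(B,10.00) ∩ circle(D,10.00): a=7.2299, h=6.9086
  candidates: C₊=(2.7655,5.6739) cross=99.897; C₋=(4.9579,-7.9682) cross=-99.897
  mode - wants cross < 0 → take C=(4.9579,-7.9682) (cross=-99.897)
ex = (C−B)/|BC| = (0.8234,-0.5674); ey = (0.5674,0.8234)
P = B + -1.16·ex + 2.87·ey = (-2.6034,0.7272)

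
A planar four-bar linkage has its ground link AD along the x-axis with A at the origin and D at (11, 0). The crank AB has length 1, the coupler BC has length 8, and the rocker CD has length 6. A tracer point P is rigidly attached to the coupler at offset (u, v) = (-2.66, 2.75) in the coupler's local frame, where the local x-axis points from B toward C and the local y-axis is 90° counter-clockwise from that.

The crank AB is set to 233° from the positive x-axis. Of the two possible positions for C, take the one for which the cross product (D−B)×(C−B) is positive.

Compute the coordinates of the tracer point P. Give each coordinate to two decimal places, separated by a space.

-4.32 0.08

A=(0,0), D=(11.00,0)
B = A + 1.00·(cos233°, sin233°) = (-0.6018, -0.7986)
|BD| = 11.6293
circle(B,8.00) ∩ circle(D,6.00): a=7.0185, h=3.8394
  candidates: C₊=(6.1364,3.5137) cross=44.649; C₋=(6.6638,-4.1469) cross=-44.649
  mode + wants cross > 0 → take C=(6.1364,3.5137) (cross=44.649)
ex = (C−B)/|BC| = (0.8423,0.5390); ey = (-0.5390,0.8423)
P = B + -2.66·ex + 2.75·ey = (-4.3246,0.0838)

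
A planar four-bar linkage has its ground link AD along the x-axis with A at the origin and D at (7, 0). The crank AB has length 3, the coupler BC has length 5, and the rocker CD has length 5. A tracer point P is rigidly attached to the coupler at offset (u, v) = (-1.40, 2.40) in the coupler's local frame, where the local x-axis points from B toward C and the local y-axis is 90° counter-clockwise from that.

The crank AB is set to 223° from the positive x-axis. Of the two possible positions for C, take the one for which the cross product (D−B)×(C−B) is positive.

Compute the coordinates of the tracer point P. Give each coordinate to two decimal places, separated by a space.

-4.66 -0.76

A=(0,0), D=(7.00,0)
B = A + 3.00·(cos223°, sin223°) = (-2.1941, -2.0460)
|BD| = 9.4190
circle(B,5.00) ∩ circle(D,5.00): a=4.7095, h=1.6795
  candidates: C₊=(2.0381,0.6164) cross=15.819; C₋=(2.7678,-2.6624) cross=-15.819
  mode + wants cross > 0 → take C=(2.0381,0.6164) (cross=15.819)
ex = (C−B)/|BC| = (0.8464,0.5325); ey = (-0.5325,0.8464)
P = B + -1.40·ex + 2.40·ey = (-4.6570,-0.7600)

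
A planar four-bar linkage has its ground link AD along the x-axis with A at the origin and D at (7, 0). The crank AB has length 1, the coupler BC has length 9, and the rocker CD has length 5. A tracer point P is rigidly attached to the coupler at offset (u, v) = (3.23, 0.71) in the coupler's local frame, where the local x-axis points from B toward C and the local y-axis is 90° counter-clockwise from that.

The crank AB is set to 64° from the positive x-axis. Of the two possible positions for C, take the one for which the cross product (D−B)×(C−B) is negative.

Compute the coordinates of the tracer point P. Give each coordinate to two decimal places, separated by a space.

A=(0,0), D=(7.00,0)
B = A + 1.00·(cos64°, sin64°) = (0.4384, 0.8988)
|BD| = 6.6229
circle(B,9.00) ∩ circle(D,5.00): a=7.5392, h=4.9153
  candidates: C₊=(8.5749,4.7455) cross=32.554; C₋=(7.2408,-4.9942) cross=-32.554
  mode - wants cross < 0 → take C=(7.2408,-4.9942) (cross=-32.554)
ex = (C−B)/|BC| = (0.7558,-0.6548); ey = (0.6548,0.7558)
P = B + 3.23·ex + 0.71·ey = (3.3446,-0.6795)

3.34 -0.68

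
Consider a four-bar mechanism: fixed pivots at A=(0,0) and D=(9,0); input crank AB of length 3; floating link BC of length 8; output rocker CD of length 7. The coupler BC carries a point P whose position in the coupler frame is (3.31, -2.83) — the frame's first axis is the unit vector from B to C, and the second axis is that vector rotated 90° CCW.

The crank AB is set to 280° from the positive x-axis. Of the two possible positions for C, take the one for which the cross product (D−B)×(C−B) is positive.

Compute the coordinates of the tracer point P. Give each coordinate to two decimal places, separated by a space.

4.40 -0.98

A=(0,0), D=(9.00,0)
B = A + 3.00·(cos280°, sin280°) = (0.5209, -2.9544)
|BD| = 8.9790
circle(B,8.00) ∩ circle(D,7.00): a=5.3248, h=5.9705
  candidates: C₊=(3.5847,4.4356) cross=53.609; C₋=(7.5137,-6.8404) cross=-53.609
  mode + wants cross > 0 → take C=(3.5847,4.4356) (cross=53.609)
ex = (C−B)/|BC| = (0.3830,0.9238); ey = (-0.9238,0.3830)
P = B + 3.31·ex + -2.83·ey = (4.4028,-0.9806)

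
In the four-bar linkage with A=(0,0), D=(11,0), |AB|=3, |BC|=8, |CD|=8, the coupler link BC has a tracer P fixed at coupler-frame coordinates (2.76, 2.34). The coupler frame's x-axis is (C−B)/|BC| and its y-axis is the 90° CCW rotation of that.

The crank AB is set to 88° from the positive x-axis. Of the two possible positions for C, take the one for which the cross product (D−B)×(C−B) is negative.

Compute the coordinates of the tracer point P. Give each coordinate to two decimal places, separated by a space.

A=(0,0), D=(11.00,0)
B = A + 3.00·(cos88°, sin88°) = (0.1047, 2.9982)
|BD| = 11.3003
circle(B,8.00) ∩ circle(D,8.00): a=5.6501, h=5.6636
  candidates: C₊=(7.0550,6.9597) cross=64.000; C₋=(4.0497,-3.9615) cross=-64.000
  mode - wants cross < 0 → take C=(4.0497,-3.9615) (cross=-64.000)
ex = (C−B)/|BC| = (0.4931,-0.8700); ey = (0.8700,0.4931)
P = B + 2.76·ex + 2.34·ey = (3.5014,1.7510)

3.50 1.75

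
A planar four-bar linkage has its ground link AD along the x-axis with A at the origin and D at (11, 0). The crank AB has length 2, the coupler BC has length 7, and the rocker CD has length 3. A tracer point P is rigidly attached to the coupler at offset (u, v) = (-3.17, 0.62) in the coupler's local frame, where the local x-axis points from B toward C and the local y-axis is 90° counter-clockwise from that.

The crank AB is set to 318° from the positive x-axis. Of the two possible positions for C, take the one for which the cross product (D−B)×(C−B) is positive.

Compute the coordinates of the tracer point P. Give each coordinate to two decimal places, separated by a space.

A=(0,0), D=(11.00,0)
B = A + 2.00·(cos318°, sin318°) = (1.4863, -1.3383)
|BD| = 9.6074
circle(B,7.00) ∩ circle(D,3.00): a=6.8854, h=1.2613
  candidates: C₊=(8.1289,0.8699) cross=12.118; C₋=(8.4803,-1.6282) cross=-12.118
  mode + wants cross > 0 → take C=(8.1289,0.8699) (cross=12.118)
ex = (C−B)/|BC| = (0.9489,0.3154); ey = (-0.3154,0.9489)
P = B + -3.17·ex + 0.62·ey = (-1.7174,-1.7499)

-1.72 -1.75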